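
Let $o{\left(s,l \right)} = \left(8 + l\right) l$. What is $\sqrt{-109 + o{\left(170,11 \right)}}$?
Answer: $10$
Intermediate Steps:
$o{\left(s,l \right)} = l \left(8 + l\right)$
$\sqrt{-109 + o{\left(170,11 \right)}} = \sqrt{-109 + 11 \left(8 + 11\right)} = \sqrt{-109 + 11 \cdot 19} = \sqrt{-109 + 209} = \sqrt{100} = 10$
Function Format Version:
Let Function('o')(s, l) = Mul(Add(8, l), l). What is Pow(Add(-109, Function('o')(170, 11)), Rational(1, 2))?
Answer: 10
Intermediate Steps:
Function('o')(s, l) = Mul(l, Add(8, l))
Pow(Add(-109, Function('o')(170, 11)), Rational(1, 2)) = Pow(Add(-109, Mul(11, Add(8, 11))), Rational(1, 2)) = Pow(Add(-109, Mul(11, 19)), Rational(1, 2)) = Pow(Add(-109, 209), Rational(1, 2)) = Pow(100, Rational(1, 2)) = 10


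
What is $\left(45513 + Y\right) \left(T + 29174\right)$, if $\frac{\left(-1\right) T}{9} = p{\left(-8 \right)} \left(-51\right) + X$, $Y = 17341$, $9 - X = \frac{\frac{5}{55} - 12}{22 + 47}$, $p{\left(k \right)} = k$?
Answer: $\frac{36747419680}{23} \approx 1.5977 \cdot 10^{9}$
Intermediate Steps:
$X = \frac{6962}{759}$ ($X = 9 - \frac{\frac{5}{55} - 12}{22 + 47} = 9 - \frac{5 \cdot \frac{1}{55} - 12}{69} = 9 - \left(\frac{1}{11} - 12\right) \frac{1}{69} = 9 - \left(- \frac{131}{11}\right) \frac{1}{69} = 9 - - \frac{131}{759} = 9 + \frac{131}{759} = \frac{6962}{759} \approx 9.1726$)
$T = - \frac{949902}{253}$ ($T = - 9 \left(\left(-8\right) \left(-51\right) + \frac{6962}{759}\right) = - 9 \left(408 + \frac{6962}{759}\right) = \left(-9\right) \frac{316634}{759} = - \frac{949902}{253} \approx -3754.6$)
$\left(45513 + Y\right) \left(T + 29174\right) = \left(45513 + 17341\right) \left(- \frac{949902}{253} + 29174\right) = 62854 \cdot \frac{6431120}{253} = \frac{36747419680}{23}$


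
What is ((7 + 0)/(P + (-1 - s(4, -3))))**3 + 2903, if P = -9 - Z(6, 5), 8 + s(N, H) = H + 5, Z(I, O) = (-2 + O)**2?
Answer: 6377548/2197 ≈ 2902.8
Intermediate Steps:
s(N, H) = -3 + H (s(N, H) = -8 + (H + 5) = -8 + (5 + H) = -3 + H)
P = -18 (P = -9 - (-2 + 5)**2 = -9 - 1*3**2 = -9 - 1*9 = -9 - 9 = -18)
((7 + 0)/(P + (-1 - s(4, -3))))**3 + 2903 = ((7 + 0)/(-18 + (-1 - (-3 - 3))))**3 + 2903 = (7/(-18 + (-1 - 1*(-6))))**3 + 2903 = (7/(-18 + (-1 + 6)))**3 + 2903 = (7/(-18 + 5))**3 + 2903 = (7/(-13))**3 + 2903 = (7*(-1/13))**3 + 2903 = (-7/13)**3 + 2903 = -343/2197 + 2903 = 6377548/2197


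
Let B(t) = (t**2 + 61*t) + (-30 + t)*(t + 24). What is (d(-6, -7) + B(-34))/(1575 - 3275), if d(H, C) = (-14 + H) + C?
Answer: 61/340 ≈ 0.17941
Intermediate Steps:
d(H, C) = -14 + C + H
B(t) = t**2 + 61*t + (-30 + t)*(24 + t) (B(t) = (t**2 + 61*t) + (-30 + t)*(24 + t) = t**2 + 61*t + (-30 + t)*(24 + t))
(d(-6, -7) + B(-34))/(1575 - 3275) = ((-14 - 7 - 6) + (-720 + 2*(-34)**2 + 55*(-34)))/(1575 - 3275) = (-27 + (-720 + 2*1156 - 1870))/(-1700) = (-27 + (-720 + 2312 - 1870))*(-1/1700) = (-27 - 278)*(-1/1700) = -305*(-1/1700) = 61/340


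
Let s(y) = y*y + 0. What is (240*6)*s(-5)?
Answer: 36000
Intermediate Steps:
s(y) = y² (s(y) = y² + 0 = y²)
(240*6)*s(-5) = (240*6)*(-5)² = 1440*25 = 36000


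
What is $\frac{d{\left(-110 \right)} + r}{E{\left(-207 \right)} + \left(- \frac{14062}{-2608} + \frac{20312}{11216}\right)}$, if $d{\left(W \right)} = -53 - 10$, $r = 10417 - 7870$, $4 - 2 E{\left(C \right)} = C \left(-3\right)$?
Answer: $- \frac{2270634336}{275416925} \approx -8.2444$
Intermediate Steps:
$E{\left(C \right)} = 2 + \frac{3 C}{2}$ ($E{\left(C \right)} = 2 - \frac{C \left(-3\right)}{2} = 2 - \frac{\left(-3\right) C}{2} = 2 + \frac{3 C}{2}$)
$r = 2547$
$d{\left(W \right)} = -63$ ($d{\left(W \right)} = -53 - 10 = -63$)
$\frac{d{\left(-110 \right)} + r}{E{\left(-207 \right)} + \left(- \frac{14062}{-2608} + \frac{20312}{11216}\right)} = \frac{-63 + 2547}{\left(2 + \frac{3}{2} \left(-207\right)\right) + \left(- \frac{14062}{-2608} + \frac{20312}{11216}\right)} = \frac{2484}{\left(2 - \frac{621}{2}\right) + \left(\left(-14062\right) \left(- \frac{1}{2608}\right) + 20312 \cdot \frac{1}{11216}\right)} = \frac{2484}{- \frac{617}{2} + \left(\frac{7031}{1304} + \frac{2539}{1402}\right)} = \frac{2484}{- \frac{617}{2} + \frac{6584159}{914104}} = \frac{2484}{- \frac{275416925}{914104}} = 2484 \left(- \frac{914104}{275416925}\right) = - \frac{2270634336}{275416925}$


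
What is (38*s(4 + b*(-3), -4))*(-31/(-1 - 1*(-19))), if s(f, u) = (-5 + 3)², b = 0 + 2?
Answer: -2356/9 ≈ -261.78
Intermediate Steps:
b = 2
s(f, u) = 4 (s(f, u) = (-2)² = 4)
(38*s(4 + b*(-3), -4))*(-31/(-1 - 1*(-19))) = (38*4)*(-31/(-1 - 1*(-19))) = 152*(-31/(-1 + 19)) = 152*(-31/18) = -2356/9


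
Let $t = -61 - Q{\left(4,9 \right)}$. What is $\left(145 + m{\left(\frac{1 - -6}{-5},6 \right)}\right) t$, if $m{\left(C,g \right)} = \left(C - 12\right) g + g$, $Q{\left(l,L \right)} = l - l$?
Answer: $- \frac{21533}{5} \approx -4306.6$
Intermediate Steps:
$Q{\left(l,L \right)} = 0$
$t = -61$ ($t = -61 - 0 = -61 + 0 = -61$)
$m{\left(C,g \right)} = g + g \left(-12 + C\right)$ ($m{\left(C,g \right)} = \left(-12 + C\right) g + g = g \left(-12 + C\right) + g = g + g \left(-12 + C\right)$)
$\left(145 + m{\left(\frac{1 - -6}{-5},6 \right)}\right) t = \left(145 + 6 \left(-11 + \frac{1 - -6}{-5}\right)\right) \left(-61\right) = \left(145 + 6 \left(-11 + \left(1 + 6\right) \left(- \frac{1}{5}\right)\right)\right) \left(-61\right) = \left(145 + 6 \left(-11 + 7 \left(- \frac{1}{5}\right)\right)\right) \left(-61\right) = \left(145 + 6 \left(-11 - \frac{7}{5}\right)\right) \left(-61\right) = \left(145 + 6 \left(- \frac{62}{5}\right)\right) \left(-61\right) = \left(145 - \frac{372}{5}\right) \left(-61\right) = \frac{353}{5} \left(-61\right) = - \frac{21533}{5}$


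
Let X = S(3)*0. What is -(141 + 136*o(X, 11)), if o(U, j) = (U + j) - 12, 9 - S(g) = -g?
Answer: -5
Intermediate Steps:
S(g) = 9 + g (S(g) = 9 - (-1)*g = 9 + g)
X = 0 (X = (9 + 3)*0 = 12*0 = 0)
o(U, j) = -12 + U + j
-(141 + 136*o(X, 11)) = -(141 + 136*(-12 + 0 + 11)) = -(141 + 136*(-1)) = -(141 - 136) = -1*5 = -5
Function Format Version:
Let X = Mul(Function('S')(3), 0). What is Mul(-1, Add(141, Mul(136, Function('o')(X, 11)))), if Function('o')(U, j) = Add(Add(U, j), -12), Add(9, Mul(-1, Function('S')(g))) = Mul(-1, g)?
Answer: -5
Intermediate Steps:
Function('S')(g) = Add(9, g) (Function('S')(g) = Add(9, Mul(-1, Mul(-1, g))) = Add(9, g))
X = 0 (X = Mul(Add(9, 3), 0) = Mul(12, 0) = 0)
Function('o')(U, j) = Add(-12, U, j)
Mul(-1, Add(141, Mul(136, Function('o')(X, 11)))) = Mul(-1, Add(141, Mul(136, Add(-12, 0, 11)))) = Mul(-1, Add(141, Mul(136, -1))) = Mul(-1, Add(141, -136)) = Mul(-1, 5) = -5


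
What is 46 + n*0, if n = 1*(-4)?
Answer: 46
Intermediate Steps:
n = -4
46 + n*0 = 46 - 4*0 = 46 + 0 = 46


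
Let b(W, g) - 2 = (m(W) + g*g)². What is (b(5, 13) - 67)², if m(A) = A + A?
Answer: 1022464576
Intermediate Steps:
m(A) = 2*A
b(W, g) = 2 + (g² + 2*W)² (b(W, g) = 2 + (2*W + g*g)² = 2 + (2*W + g²)² = 2 + (g² + 2*W)²)
(b(5, 13) - 67)² = ((2 + (13² + 2*5)²) - 67)² = ((2 + (169 + 10)²) - 67)² = ((2 + 179²) - 67)² = ((2 + 32041) - 67)² = (32043 - 67)² = 31976² = 1022464576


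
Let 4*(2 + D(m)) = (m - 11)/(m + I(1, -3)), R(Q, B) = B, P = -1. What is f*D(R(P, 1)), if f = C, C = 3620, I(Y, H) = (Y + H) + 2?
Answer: -16290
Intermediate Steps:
I(Y, H) = 2 + H + Y (I(Y, H) = (H + Y) + 2 = 2 + H + Y)
D(m) = -2 + (-11 + m)/(4*m) (D(m) = -2 + ((m - 11)/(m + (2 - 3 + 1)))/4 = -2 + ((-11 + m)/(m + 0))/4 = -2 + ((-11 + m)/m)/4 = -2 + (-11 + m)/(4*m))
f = 3620
f*D(R(P, 1)) = 3620*((¼)*(-11 - 7*1)/1) = 3620*((¼)*1*(-11 - 7)) = 3620*((¼)*1*(-18)) = 3620*(-9/2) = -16290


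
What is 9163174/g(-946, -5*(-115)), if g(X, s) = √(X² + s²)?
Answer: 9163174*√1225541/1225541 ≈ 8277.2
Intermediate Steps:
9163174/g(-946, -5*(-115)) = 9163174/(√((-946)² + (-5*(-115))²)) = 9163174/(√(894916 + 575²)) = 9163174/(√(894916 + 330625)) = 9163174/(√1225541) = 9163174*(√1225541/1225541) = 9163174*√1225541/1225541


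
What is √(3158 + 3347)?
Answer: √6505 ≈ 80.654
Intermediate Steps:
√(3158 + 3347) = √6505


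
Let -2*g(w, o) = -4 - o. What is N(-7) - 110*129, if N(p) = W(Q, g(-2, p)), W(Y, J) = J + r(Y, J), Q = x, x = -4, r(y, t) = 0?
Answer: -28383/2 ≈ -14192.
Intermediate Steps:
g(w, o) = 2 + o/2 (g(w, o) = -(-4 - o)/2 = 2 + o/2)
Q = -4
W(Y, J) = J (W(Y, J) = J + 0 = J)
N(p) = 2 + p/2
N(-7) - 110*129 = (2 + (½)*(-7)) - 110*129 = (2 - 7/2) - 14190 = -3/2 - 14190 = -28383/2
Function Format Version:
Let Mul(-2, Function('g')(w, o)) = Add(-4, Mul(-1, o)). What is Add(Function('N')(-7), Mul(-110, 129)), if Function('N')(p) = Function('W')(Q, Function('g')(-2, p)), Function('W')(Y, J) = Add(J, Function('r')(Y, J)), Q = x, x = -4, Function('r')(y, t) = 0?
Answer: Rational(-28383, 2) ≈ -14192.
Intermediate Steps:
Function('g')(w, o) = Add(2, Mul(Rational(1, 2), o)) (Function('g')(w, o) = Mul(Rational(-1, 2), Add(-4, Mul(-1, o))) = Add(2, Mul(Rational(1, 2), o)))
Q = -4
Function('W')(Y, J) = J (Function('W')(Y, J) = Add(J, 0) = J)
Function('N')(p) = Add(2, Mul(Rational(1, 2), p))
Add(Function('N')(-7), Mul(-110, 129)) = Add(Add(2, Mul(Rational(1, 2), -7)), Mul(-110, 129)) = Add(Add(2, Rational(-7, 2)), -14190) = Add(Rational(-3, 2), -14190) = Rational(-28383, 2)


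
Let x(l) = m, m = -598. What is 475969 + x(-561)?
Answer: 475371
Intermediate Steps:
x(l) = -598
475969 + x(-561) = 475969 - 598 = 475371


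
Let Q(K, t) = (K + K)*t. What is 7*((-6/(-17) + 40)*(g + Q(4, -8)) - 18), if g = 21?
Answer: -208628/17 ≈ -12272.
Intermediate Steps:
Q(K, t) = 2*K*t (Q(K, t) = (2*K)*t = 2*K*t)
7*((-6/(-17) + 40)*(g + Q(4, -8)) - 18) = 7*((-6/(-17) + 40)*(21 + 2*4*(-8)) - 18) = 7*((-6*(-1/17) + 40)*(21 - 64) - 18) = 7*((6/17 + 40)*(-43) - 18) = 7*((686/17)*(-43) - 18) = 7*(-29498/17 - 18) = 7*(-29804/17) = -208628/17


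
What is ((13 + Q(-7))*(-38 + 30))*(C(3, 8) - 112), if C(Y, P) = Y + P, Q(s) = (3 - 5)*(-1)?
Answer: 12120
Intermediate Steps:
Q(s) = 2 (Q(s) = -2*(-1) = 2)
C(Y, P) = P + Y
((13 + Q(-7))*(-38 + 30))*(C(3, 8) - 112) = ((13 + 2)*(-38 + 30))*((8 + 3) - 112) = (15*(-8))*(11 - 112) = -120*(-101) = 12120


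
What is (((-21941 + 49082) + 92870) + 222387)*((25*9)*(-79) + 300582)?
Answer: 96832551186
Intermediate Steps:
(((-21941 + 49082) + 92870) + 222387)*((25*9)*(-79) + 300582) = ((27141 + 92870) + 222387)*(225*(-79) + 300582) = (120011 + 222387)*(-17775 + 300582) = 342398*282807 = 96832551186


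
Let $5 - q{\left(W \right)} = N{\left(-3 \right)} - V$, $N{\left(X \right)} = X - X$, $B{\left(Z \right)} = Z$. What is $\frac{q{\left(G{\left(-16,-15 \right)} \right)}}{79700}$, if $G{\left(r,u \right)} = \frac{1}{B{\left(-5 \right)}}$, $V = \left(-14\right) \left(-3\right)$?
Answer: $\frac{47}{79700} \approx 0.00058971$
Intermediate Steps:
$N{\left(X \right)} = 0$
$V = 42$
$G{\left(r,u \right)} = - \frac{1}{5}$ ($G{\left(r,u \right)} = \frac{1}{-5} = - \frac{1}{5}$)
$q{\left(W \right)} = 47$ ($q{\left(W \right)} = 5 - \left(0 - 42\right) = 5 - -42 = 5 + 42 = 47$)
$\frac{q{\left(G{\left(-16,-15 \right)} \right)}}{79700} = \frac{47}{79700}$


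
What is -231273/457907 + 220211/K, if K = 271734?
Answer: 37991420995/124428900738 ≈ 0.30533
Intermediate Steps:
-231273/457907 + 220211/K = -231273/457907 + 220211/271734 = 37991420995/124428900738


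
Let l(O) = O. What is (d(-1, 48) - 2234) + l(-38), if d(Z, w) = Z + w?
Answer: -2225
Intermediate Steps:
(d(-1, 48) - 2234) + l(-38) = ((-1 + 48) - 2234) - 38 = (47 - 2234) - 38 = -2187 - 38 = -2225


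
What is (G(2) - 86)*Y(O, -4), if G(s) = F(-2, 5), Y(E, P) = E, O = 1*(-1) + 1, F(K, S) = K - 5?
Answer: 0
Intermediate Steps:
F(K, S) = -5 + K
O = 0 (O = -1 + 1 = 0)
G(s) = -7 (G(s) = -5 - 2 = -7)
(G(2) - 86)*Y(O, -4) = (-7 - 86)*0 = -93*0 = 0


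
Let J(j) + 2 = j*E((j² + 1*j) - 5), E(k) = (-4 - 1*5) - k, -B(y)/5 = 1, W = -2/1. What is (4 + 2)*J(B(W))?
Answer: 708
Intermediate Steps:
W = -2 (W = -2*1 = -2)
B(y) = -5 (B(y) = -5*1 = -5)
E(k) = -9 - k (E(k) = (-4 - 5) - k = -9 - k)
J(j) = -2 + j*(-4 - j - j²) (J(j) = -2 + j*(-9 - ((j² + 1*j) - 5)) = -2 + j*(-9 - ((j² + j) - 5)) = -2 + j*(-9 - ((j + j²) - 5)) = -2 + j*(-9 - (-5 + j + j²)) = -2 + j*(-9 + (5 - j - j²)) = -2 + j*(-4 - j - j²))
(4 + 2)*J(B(W)) = (4 + 2)*(-2 - 1*(-5)*(4 - 5 + (-5)²)) = 6*(-2 - 1*(-5)*(4 - 5 + 25)) = 6*(-2 - 1*(-5)*24) = 6*(-2 + 120) = 6*118 = 708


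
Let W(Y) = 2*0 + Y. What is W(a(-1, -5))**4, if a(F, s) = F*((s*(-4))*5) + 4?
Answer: 84934656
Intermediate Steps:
a(F, s) = 4 - 20*F*s (a(F, s) = F*(-4*s*5) + 4 = F*(-20*s) + 4 = -20*F*s + 4 = 4 - 20*F*s)
W(Y) = Y (W(Y) = 0 + Y = Y)
W(a(-1, -5))**4 = (4 - 20*(-1)*(-5))**4 = (4 - 100)**4 = (-96)**4 = 84934656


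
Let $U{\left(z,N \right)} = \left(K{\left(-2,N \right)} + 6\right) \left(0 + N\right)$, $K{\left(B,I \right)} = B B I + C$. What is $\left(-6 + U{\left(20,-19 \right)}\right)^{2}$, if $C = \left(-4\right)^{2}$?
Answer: $1040400$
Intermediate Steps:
$C = 16$
$K{\left(B,I \right)} = 16 + I B^{2}$ ($K{\left(B,I \right)} = B B I + 16 = B^{2} I + 16 = I B^{2} + 16 = 16 + I B^{2}$)
$U{\left(z,N \right)} = N \left(22 + 4 N\right)$ ($U{\left(z,N \right)} = \left(\left(16 + N \left(-2\right)^{2}\right) + 6\right) \left(0 + N\right) = \left(\left(16 + N 4\right) + 6\right) N = \left(\left(16 + 4 N\right) + 6\right) N = \left(22 + 4 N\right) N = N \left(22 + 4 N\right)$)
$\left(-6 + U{\left(20,-19 \right)}\right)^{2} = \left(-6 + 2 \left(-19\right) \left(11 + 2 \left(-19\right)\right)\right)^{2} = \left(-6 + 2 \left(-19\right) \left(11 - 38\right)\right)^{2} = \left(-6 + 2 \left(-19\right) \left(-27\right)\right)^{2} = \left(-6 + 1026\right)^{2} = 1020^{2} = 1040400$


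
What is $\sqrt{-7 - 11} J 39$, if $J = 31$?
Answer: $3627 i \sqrt{2} \approx 5129.4 i$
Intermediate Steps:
$\sqrt{-7 - 11} J 39 = \sqrt{-7 - 11} \cdot 31 \cdot 39 = \sqrt{-18} \cdot 31 \cdot 39 = 3 i \sqrt{2} \cdot 31 \cdot 39 = 93 i \sqrt{2} \cdot 39 = 3627 i \sqrt{2}$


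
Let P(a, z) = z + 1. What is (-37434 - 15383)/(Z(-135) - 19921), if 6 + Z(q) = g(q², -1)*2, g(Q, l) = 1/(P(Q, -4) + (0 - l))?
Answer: 52817/19928 ≈ 2.6504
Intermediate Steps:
P(a, z) = 1 + z
g(Q, l) = 1/(-3 - l) (g(Q, l) = 1/((1 - 4) + (0 - l)) = 1/(-3 - l))
Z(q) = -7 (Z(q) = -6 - 1/(3 - 1)*2 = -6 - 1/2*2 = -6 - 1*½*2 = -6 - ½*2 = -6 - 1 = -7)
(-37434 - 15383)/(Z(-135) - 19921) = (-37434 - 15383)/(-7 - 19921) = -52817/(-19928) = -52817*(-1/19928) = 52817/19928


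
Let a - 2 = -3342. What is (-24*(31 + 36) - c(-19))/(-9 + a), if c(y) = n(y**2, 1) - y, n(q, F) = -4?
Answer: 1623/3349 ≈ 0.48462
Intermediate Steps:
a = -3340 (a = 2 - 3342 = -3340)
c(y) = -4 - y
(-24*(31 + 36) - c(-19))/(-9 + a) = (-24*(31 + 36) - (-4 - 1*(-19)))/(-9 - 3340) = (-24*67 - (-4 + 19))/(-3349) = (-1608 - 1*15)*(-1/3349) = (-1608 - 15)*(-1/3349) = -1623*(-1/3349) = 1623/3349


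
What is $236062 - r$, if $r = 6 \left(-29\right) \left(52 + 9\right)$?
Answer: $246676$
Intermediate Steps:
$r = -10614$ ($r = \left(-174\right) 61 = -10614$)
$236062 - r = 236062 - -10614 = 236062 + 10614 = 246676$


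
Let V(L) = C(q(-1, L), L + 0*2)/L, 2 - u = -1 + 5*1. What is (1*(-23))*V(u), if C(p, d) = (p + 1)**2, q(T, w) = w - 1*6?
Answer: 1127/2 ≈ 563.50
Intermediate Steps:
q(T, w) = -6 + w (q(T, w) = w - 6 = -6 + w)
u = -2 (u = 2 - (-1 + 5*1) = 2 - (-1 + 5) = 2 - 1*4 = 2 - 4 = -2)
C(p, d) = (1 + p)**2
V(L) = (-5 + L)**2/L (V(L) = (1 + (-6 + L))**2/L = (-5 + L)**2/L)
(1*(-23))*V(u) = (1*(-23))*((-5 - 2)**2/(-2)) = -(-23)*(-7)**2/2 = -(-23)*49/2 = -23*(-49/2) = 1127/2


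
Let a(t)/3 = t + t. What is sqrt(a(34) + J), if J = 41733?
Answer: sqrt(41937) ≈ 204.79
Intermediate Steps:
a(t) = 6*t (a(t) = 3*(t + t) = 3*(2*t) = 6*t)
sqrt(a(34) + J) = sqrt(6*34 + 41733) = sqrt(204 + 41733) = sqrt(41937)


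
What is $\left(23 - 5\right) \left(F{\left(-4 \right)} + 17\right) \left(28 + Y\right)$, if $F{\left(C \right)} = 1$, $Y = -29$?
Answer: $-324$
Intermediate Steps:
$\left(23 - 5\right) \left(F{\left(-4 \right)} + 17\right) \left(28 + Y\right) = \left(23 - 5\right) \left(1 + 17\right) \left(28 - 29\right) = 18 \cdot 18 \left(-1\right) = 324 \left(-1\right) = -324$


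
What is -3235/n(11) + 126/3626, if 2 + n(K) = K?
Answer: -837784/2331 ≈ -359.41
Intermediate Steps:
n(K) = -2 + K
-3235/n(11) + 126/3626 = -3235/(-2 + 11) + 126/3626 = -3235/9 + 126*(1/3626) = -3235*⅑ + 9/259 = -3235/9 + 9/259 = -837784/2331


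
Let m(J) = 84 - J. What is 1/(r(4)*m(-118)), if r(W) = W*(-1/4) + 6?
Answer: 1/1010 ≈ 0.00099010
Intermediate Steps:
r(W) = 6 - W/4 (r(W) = W*(-1*¼) + 6 = W*(-¼) + 6 = -W/4 + 6 = 6 - W/4)
1/(r(4)*m(-118)) = 1/((6 - ¼*4)*(84 - 1*(-118))) = 1/((6 - 1)*(84 + 118)) = 1/(5*202) = 1/1010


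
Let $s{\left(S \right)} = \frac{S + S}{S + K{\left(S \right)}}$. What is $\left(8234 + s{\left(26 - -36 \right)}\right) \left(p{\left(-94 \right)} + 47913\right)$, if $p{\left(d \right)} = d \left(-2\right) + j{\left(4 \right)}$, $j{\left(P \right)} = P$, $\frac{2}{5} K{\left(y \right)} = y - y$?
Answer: $396192780$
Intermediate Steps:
$K{\left(y \right)} = 0$ ($K{\left(y \right)} = \frac{5 \left(y - y\right)}{2} = \frac{5}{2} \cdot 0 = 0$)
$p{\left(d \right)} = 4 - 2 d$ ($p{\left(d \right)} = d \left(-2\right) + 4 = - 2 d + 4 = 4 - 2 d$)
$s{\left(S \right)} = 2$ ($s{\left(S \right)} = \frac{S + S}{S + 0} = \frac{2 S}{S} = 2$)
$\left(8234 + s{\left(26 - -36 \right)}\right) \left(p{\left(-94 \right)} + 47913\right) = \left(8234 + 2\right) \left(\left(4 - -188\right) + 47913\right) = 8236 \left(\left(4 + 188\right) + 47913\right) = 8236 \left(192 + 47913\right) = 8236 \cdot 48105 = 396192780$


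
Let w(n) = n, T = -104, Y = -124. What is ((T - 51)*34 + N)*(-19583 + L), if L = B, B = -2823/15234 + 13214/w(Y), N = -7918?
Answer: 20438241724572/78709 ≈ 2.5967e+8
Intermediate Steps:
B = -8402172/78709 (B = -2823/15234 + 13214/(-124) = -2823*1/15234 + 13214*(-1/124) = -941/5078 - 6607/62 = -8402172/78709 ≈ -106.75)
L = -8402172/78709 ≈ -106.75
((T - 51)*34 + N)*(-19583 + L) = ((-104 - 51)*34 - 7918)*(-19583 - 8402172/78709) = (-155*34 - 7918)*(-1549760519/78709) = (-5270 - 7918)*(-1549760519/78709) = -13188*(-1549760519/78709) = 20438241724572/78709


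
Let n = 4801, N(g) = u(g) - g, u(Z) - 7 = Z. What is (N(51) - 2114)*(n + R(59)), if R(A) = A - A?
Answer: -10115707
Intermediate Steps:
u(Z) = 7 + Z
N(g) = 7 (N(g) = (7 + g) - g = 7)
R(A) = 0
(N(51) - 2114)*(n + R(59)) = (7 - 2114)*(4801 + 0) = -2107*4801 = -10115707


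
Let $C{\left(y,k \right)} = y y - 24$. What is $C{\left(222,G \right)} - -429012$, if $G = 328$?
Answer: $478272$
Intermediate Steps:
$C{\left(y,k \right)} = -24 + y^{2}$ ($C{\left(y,k \right)} = y^{2} - 24 = -24 + y^{2}$)
$C{\left(222,G \right)} - -429012 = \left(-24 + 222^{2}\right) - -429012 = \left(-24 + 49284\right) + 429012 = 49260 + 429012 = 478272$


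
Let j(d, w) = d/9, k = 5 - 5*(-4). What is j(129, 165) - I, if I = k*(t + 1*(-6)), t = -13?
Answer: 1468/3 ≈ 489.33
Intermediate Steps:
k = 25 (k = 5 + 20 = 25)
j(d, w) = d/9 (j(d, w) = d*(⅑) = d/9)
I = -475 (I = 25*(-13 + 1*(-6)) = 25*(-13 - 6) = 25*(-19) = -475)
j(129, 165) - I = (⅑)*129 - 1*(-475) = 43/3 + 475 = 1468/3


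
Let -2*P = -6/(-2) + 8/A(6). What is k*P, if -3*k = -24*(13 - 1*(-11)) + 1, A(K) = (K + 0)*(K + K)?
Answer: -8050/27 ≈ -298.15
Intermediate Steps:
A(K) = 2*K² (A(K) = K*(2*K) = 2*K²)
P = -14/9 (P = -(-6/(-2) + 8/((2*6²)))/2 = -(-6*(-½) + 8/((2*36)))/2 = -(3 + 8/72)/2 = -(3 + 8*(1/72))/2 = -(3 + ⅑)/2 = -½*28/9 = -14/9 ≈ -1.5556)
k = 575/3 (k = -(-24*(13 - 1*(-11)) + 1)/3 = -(-24*(13 + 11) + 1)/3 = -(-24*24 + 1)/3 = -(-576 + 1)/3 = -⅓*(-575) = 575/3 ≈ 191.67)
k*P = (575/3)*(-14/9) = -8050/27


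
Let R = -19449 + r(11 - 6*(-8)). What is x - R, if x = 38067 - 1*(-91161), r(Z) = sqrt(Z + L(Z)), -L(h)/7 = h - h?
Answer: 148677 - sqrt(59) ≈ 1.4867e+5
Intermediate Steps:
L(h) = 0 (L(h) = -7*(h - h) = -7*0 = 0)
r(Z) = sqrt(Z) (r(Z) = sqrt(Z + 0) = sqrt(Z))
x = 129228 (x = 38067 + 91161 = 129228)
R = -19449 + sqrt(59) (R = -19449 + sqrt(11 - 6*(-8)) = -19449 + sqrt(11 + 48) = -19449 + sqrt(59) ≈ -19441.)
x - R = 129228 - (-19449 + sqrt(59)) = 129228 + (19449 - sqrt(59)) = 148677 - sqrt(59)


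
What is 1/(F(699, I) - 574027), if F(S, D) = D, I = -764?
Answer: -1/574791 ≈ -1.7398e-6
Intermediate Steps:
1/(F(699, I) - 574027) = 1/(-764 - 574027) = 1/(-574791) = -1/574791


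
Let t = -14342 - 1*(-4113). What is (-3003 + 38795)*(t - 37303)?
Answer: -1701265344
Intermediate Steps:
t = -10229 (t = -14342 + 4113 = -10229)
(-3003 + 38795)*(t - 37303) = (-3003 + 38795)*(-10229 - 37303) = 35792*(-47532) = -1701265344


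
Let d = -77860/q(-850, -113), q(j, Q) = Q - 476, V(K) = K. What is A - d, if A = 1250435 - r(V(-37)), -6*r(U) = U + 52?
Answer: 1472859655/1178 ≈ 1.2503e+6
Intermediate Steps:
q(j, Q) = -476 + Q
r(U) = -26/3 - U/6 (r(U) = -(U + 52)/6 = -(52 + U)/6 = -26/3 - U/6)
A = 2500875/2 (A = 1250435 - (-26/3 - 1/6*(-37)) = 1250435 - (-26/3 + 37/6) = 1250435 - 1*(-5/2) = 1250435 + 5/2 = 2500875/2 ≈ 1.2504e+6)
d = 77860/589 (d = -77860/(-476 - 113) = -77860/(-589) = -77860*(-1/589) = 77860/589 ≈ 132.19)
A - d = 2500875/2 - 1*77860/589 = 2500875/2 - 77860/589 = 1472859655/1178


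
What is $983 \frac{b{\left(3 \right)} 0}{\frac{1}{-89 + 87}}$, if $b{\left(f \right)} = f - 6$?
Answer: $0$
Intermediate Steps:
$b{\left(f \right)} = -6 + f$ ($b{\left(f \right)} = f - 6 = -6 + f$)
$983 \frac{b{\left(3 \right)} 0}{\frac{1}{-89 + 87}} = 983 \frac{\left(-6 + 3\right) 0}{\frac{1}{-89 + 87}} = 983 \frac{\left(-3\right) 0}{\frac{1}{-2}} = 983 \frac{0}{- \frac{1}{2}} = 983 \cdot 0 \left(-2\right) = 983 \cdot 0 = 0$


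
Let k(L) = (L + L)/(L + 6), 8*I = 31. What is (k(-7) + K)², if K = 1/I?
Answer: 195364/961 ≈ 203.29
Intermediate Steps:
I = 31/8 (I = (⅛)*31 = 31/8 ≈ 3.8750)
K = 8/31 (K = 1/(31/8) = 8/31 ≈ 0.25806)
k(L) = 2*L/(6 + L) (k(L) = (2*L)/(6 + L) = 2*L/(6 + L))
(k(-7) + K)² = (2*(-7)/(6 - 7) + 8/31)² = (2*(-7)/(-1) + 8/31)² = (2*(-7)*(-1) + 8/31)² = (14 + 8/31)² = (442/31)² = 195364/961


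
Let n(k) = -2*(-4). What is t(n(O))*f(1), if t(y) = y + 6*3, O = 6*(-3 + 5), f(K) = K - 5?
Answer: -104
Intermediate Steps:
f(K) = -5 + K
O = 12 (O = 6*2 = 12)
n(k) = 8
t(y) = 18 + y (t(y) = y + 18 = 18 + y)
t(n(O))*f(1) = (18 + 8)*(-5 + 1) = 26*(-4) = -104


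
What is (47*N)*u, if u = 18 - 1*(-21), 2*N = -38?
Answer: -34827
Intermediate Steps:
N = -19 (N = (½)*(-38) = -19)
u = 39 (u = 18 + 21 = 39)
(47*N)*u = (47*(-19))*39 = -893*39 = -34827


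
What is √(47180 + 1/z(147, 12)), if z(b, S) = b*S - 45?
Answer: √15490562411/573 ≈ 217.21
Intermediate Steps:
z(b, S) = -45 + S*b (z(b, S) = S*b - 45 = -45 + S*b)
√(47180 + 1/z(147, 12)) = √(47180 + 1/(-45 + 12*147)) = √(47180 + 1/(-45 + 1764)) = √(47180 + 1/1719) = √(81102421/1719) = √15490562411/573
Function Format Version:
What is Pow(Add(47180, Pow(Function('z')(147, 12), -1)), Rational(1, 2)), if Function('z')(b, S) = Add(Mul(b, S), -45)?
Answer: Mul(Rational(1, 573), Pow(15490562411, Rational(1, 2))) ≈ 217.21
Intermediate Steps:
Function('z')(b, S) = Add(-45, Mul(S, b)) (Function('z')(b, S) = Add(Mul(S, b), -45) = Add(-45, Mul(S, b)))
Pow(Add(47180, Pow(Function('z')(147, 12), -1)), Rational(1, 2)) = Pow(Add(47180, Pow(Add(-45, Mul(12, 147)), -1)), Rational(1, 2)) = Pow(Add(47180, Pow(Add(-45, 1764), -1)), Rational(1, 2)) = Pow(Add(47180, Pow(1719, -1)), Rational(1, 2)) = Pow(Add(47180, Rational(1, 1719)), Rational(1, 2)) = Pow(Rational(81102421, 1719), Rational(1, 2)) = Mul(Rational(1, 573), Pow(15490562411, Rational(1, 2)))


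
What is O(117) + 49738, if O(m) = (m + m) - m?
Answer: 49855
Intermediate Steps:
O(m) = m (O(m) = 2*m - m = m)
O(117) + 49738 = 117 + 49738 = 49855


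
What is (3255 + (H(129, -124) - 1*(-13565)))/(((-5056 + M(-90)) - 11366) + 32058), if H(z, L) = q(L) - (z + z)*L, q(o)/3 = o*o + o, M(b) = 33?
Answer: 94568/15669 ≈ 6.0354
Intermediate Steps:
q(o) = 3*o + 3*o² (q(o) = 3*(o*o + o) = 3*(o² + o) = 3*(o + o²) = 3*o + 3*o²)
H(z, L) = -2*L*z + 3*L*(1 + L) (H(z, L) = 3*L*(1 + L) - (z + z)*L = 3*L*(1 + L) - 2*z*L = 3*L*(1 + L) - 2*L*z = -2*L*z + 3*L*(1 + L))
(3255 + (H(129, -124) - 1*(-13565)))/(((-5056 + M(-90)) - 11366) + 32058) = (3255 + (-124*(3 - 2*129 + 3*(-124)) - 1*(-13565)))/(((-5056 + 33) - 11366) + 32058) = (3255 + (-124*(3 - 258 - 372) + 13565))/((-5023 - 11366) + 32058) = (3255 + (-124*(-627) + 13565))/(-16389 + 32058) = (3255 + (77748 + 13565))/15669 = (3255 + 91313)*(1/15669) = 94568*(1/15669) = 94568/15669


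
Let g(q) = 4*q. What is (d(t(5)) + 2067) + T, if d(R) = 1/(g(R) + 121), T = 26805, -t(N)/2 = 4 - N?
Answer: 3724489/129 ≈ 28872.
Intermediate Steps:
t(N) = -8 + 2*N (t(N) = -2*(4 - N) = -8 + 2*N)
d(R) = 1/(121 + 4*R) (d(R) = 1/(4*R + 121) = 1/(121 + 4*R))
(d(t(5)) + 2067) + T = (1/(121 + 4*(-8 + 2*5)) + 2067) + 26805 = (1/(121 + 4*(-8 + 10)) + 2067) + 26805 = (1/(121 + 4*2) + 2067) + 26805 = (1/(121 + 8) + 2067) + 26805 = (1/129 + 2067) + 26805 = 266644/129 + 26805 = 3724489/129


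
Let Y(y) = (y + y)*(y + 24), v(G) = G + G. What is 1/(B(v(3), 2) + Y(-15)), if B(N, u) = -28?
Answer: -1/298 ≈ -0.0033557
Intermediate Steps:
v(G) = 2*G
Y(y) = 2*y*(24 + y) (Y(y) = (2*y)*(24 + y) = 2*y*(24 + y))
1/(B(v(3), 2) + Y(-15)) = 1/(-28 + 2*(-15)*(24 - 15)) = 1/(-28 + 2*(-15)*9) = 1/(-28 - 270) = 1/(-298) = -1/298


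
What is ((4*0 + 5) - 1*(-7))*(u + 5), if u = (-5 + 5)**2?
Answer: 60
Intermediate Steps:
u = 0 (u = 0**2 = 0)
((4*0 + 5) - 1*(-7))*(u + 5) = ((4*0 + 5) - 1*(-7))*(0 + 5) = ((0 + 5) + 7)*5 = (5 + 7)*5 = 12*5 = 60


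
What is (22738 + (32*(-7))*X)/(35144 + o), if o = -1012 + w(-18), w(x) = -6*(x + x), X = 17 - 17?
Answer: 11369/17174 ≈ 0.66199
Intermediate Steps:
X = 0
w(x) = -12*x
o = -796 (o = -1012 - 12*(-18) = -1012 + 216 = -796)
(22738 + (32*(-7))*X)/(35144 + o) = (22738 + (32*(-7))*0)/(35144 - 796) = (22738 - 224*0)/34348 = (22738 + 0)*(1/34348) = 22738*(1/34348) = 11369/17174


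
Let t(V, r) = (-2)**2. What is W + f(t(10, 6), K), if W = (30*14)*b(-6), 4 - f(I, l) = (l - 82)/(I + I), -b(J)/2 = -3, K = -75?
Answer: 20349/8 ≈ 2543.6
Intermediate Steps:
t(V, r) = 4
b(J) = 6 (b(J) = -2*(-3) = 6)
f(I, l) = 4 - (-82 + l)/(2*I) (f(I, l) = 4 - (l - 82)/(I + I) = 4 - (-82 + l)/(2*I))
W = 2520 (W = (30*14)*6 = 420*6 = 2520)
W + f(t(10, 6), K) = 2520 + (1/2)*(82 - 1*(-75) + 8*4)/4 = 2520 + (1/2)*(1/4)*(82 + 75 + 32) = 2520 + (1/2)*(1/4)*189 = 2520 + 189/8 = 20349/8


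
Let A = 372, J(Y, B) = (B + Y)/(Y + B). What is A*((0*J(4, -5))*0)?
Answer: 0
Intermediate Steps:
J(Y, B) = 1 (J(Y, B) = (B + Y)/(B + Y) = 1)
A*((0*J(4, -5))*0) = 372*((0*1)*0) = 372*(0*0) = 372*0 = 0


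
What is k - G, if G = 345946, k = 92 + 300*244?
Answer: -272654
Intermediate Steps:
k = 73292 (k = 92 + 73200 = 73292)
k - G = 73292 - 1*345946 = 73292 - 345946 = -272654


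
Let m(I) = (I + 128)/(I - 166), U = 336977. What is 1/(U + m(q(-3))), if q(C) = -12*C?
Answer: 65/21903423 ≈ 2.9676e-6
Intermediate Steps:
m(I) = (128 + I)/(-166 + I)
1/(U + m(q(-3))) = 1/(336977 + (128 - 12*(-3))/(-166 - 12*(-3))) = 1/(336977 + (128 + 36)/(-166 + 36)) = 1/(336977 + 164/(-130)) = 1/(336977 - 1/130*164) = 1/(336977 - 82/65) = 1/(21903423/65) = 65/21903423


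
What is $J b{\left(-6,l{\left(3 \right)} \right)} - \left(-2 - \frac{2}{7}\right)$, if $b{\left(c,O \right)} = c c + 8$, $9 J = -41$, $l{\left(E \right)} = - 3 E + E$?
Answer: $- \frac{12484}{63} \approx -198.16$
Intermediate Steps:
$l{\left(E \right)} = - 2 E$
$J = - \frac{41}{9}$ ($J = \frac{1}{9} \left(-41\right) = - \frac{41}{9} \approx -4.5556$)
$b{\left(c,O \right)} = 8 + c^{2}$ ($b{\left(c,O \right)} = c^{2} + 8 = 8 + c^{2}$)
$J b{\left(-6,l{\left(3 \right)} \right)} - \left(-2 - \frac{2}{7}\right) = - \frac{41 \left(8 + \left(-6\right)^{2}\right)}{9} - \left(-2 - \frac{2}{7}\right) = - \frac{41 \left(8 + 36\right)}{9} - - \frac{16}{7} = \left(- \frac{41}{9}\right) 44 + \left(\frac{2}{7} + 2\right) = - \frac{1804}{9} + \frac{16}{7} = - \frac{12484}{63}$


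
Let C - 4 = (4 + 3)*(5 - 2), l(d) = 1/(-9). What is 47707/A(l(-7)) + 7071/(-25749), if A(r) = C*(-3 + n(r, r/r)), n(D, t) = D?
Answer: -3686872529/6008100 ≈ -613.65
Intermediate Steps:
l(d) = -1/9
C = 25 (C = 4 + (4 + 3)*(5 - 2) = 4 + 7*3 = 4 + 21 = 25)
A(r) = -75 + 25*r (A(r) = 25*(-3 + r) = -75 + 25*r)
47707/A(l(-7)) + 7071/(-25749) = 47707/(-75 + 25*(-1/9)) + 7071/(-25749) = 47707/(-75 - 25/9) + 7071*(-1/25749) = 47707/(-700/9) - 2357/8583 = 47707*(-9/700) - 2357/8583 = -429363/700 - 2357/8583 = -3686872529/6008100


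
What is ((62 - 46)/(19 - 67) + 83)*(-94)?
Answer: -23312/3 ≈ -7770.7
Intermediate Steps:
((62 - 46)/(19 - 67) + 83)*(-94) = (16/(-48) + 83)*(-94) = (16*(-1/48) + 83)*(-94) = (-⅓ + 83)*(-94) = (248/3)*(-94) = -23312/3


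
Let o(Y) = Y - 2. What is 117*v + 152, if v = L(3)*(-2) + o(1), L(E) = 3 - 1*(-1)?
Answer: -901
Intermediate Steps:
L(E) = 4 (L(E) = 3 + 1 = 4)
o(Y) = -2 + Y
v = -9 (v = 4*(-2) + (-2 + 1) = -8 - 1 = -9)
117*v + 152 = 117*(-9) + 152 = -1053 + 152 = -901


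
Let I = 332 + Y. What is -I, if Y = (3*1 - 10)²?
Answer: -381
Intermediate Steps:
Y = 49 (Y = (3 - 10)² = (-7)² = 49)
I = 381 (I = 332 + 49 = 381)
-I = -1*381 = -381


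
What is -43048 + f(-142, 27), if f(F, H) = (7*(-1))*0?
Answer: -43048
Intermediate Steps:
f(F, H) = 0 (f(F, H) = -7*0 = 0)
-43048 + f(-142, 27) = -43048 + 0 = -43048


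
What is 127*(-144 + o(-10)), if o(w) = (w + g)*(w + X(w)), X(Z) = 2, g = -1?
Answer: -7112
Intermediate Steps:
o(w) = (-1 + w)*(2 + w) (o(w) = (w - 1)*(w + 2) = (-1 + w)*(2 + w))
127*(-144 + o(-10)) = 127*(-144 + (-2 - 10 + (-10)²)) = 127*(-144 + (-2 - 10 + 100)) = 127*(-144 + 88) = 127*(-56) = -7112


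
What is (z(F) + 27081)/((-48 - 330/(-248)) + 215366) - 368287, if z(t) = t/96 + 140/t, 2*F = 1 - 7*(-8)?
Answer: -8967797342943947/24350032464 ≈ -3.6829e+5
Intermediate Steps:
F = 57/2 (F = (1 - 7*(-8))/2 = (1 + 56)/2 = (½)*57 = 57/2 ≈ 28.500)
z(t) = 140/t + t/96 (z(t) = t*(1/96) + 140/t = t/96 + 140/t = 140/t + t/96)
(z(F) + 27081)/((-48 - 330/(-248)) + 215366) - 368287 = ((140/(57/2) + (1/96)*(57/2)) + 27081)/((-48 - 330/(-248)) + 215366) - 368287 = ((140*(2/57) + 19/64) + 27081)/((-48 - 330*(-1)/248) + 215366) - 368287 = ((280/57 + 19/64) + 27081)/((-48 - 10*(-33/248)) + 215366) - 368287 = (19003/3648 + 27081)/((-48 + 165/124) + 215366) - 368287 = 98810491/(3648*(-5787/124 + 215366)) - 368287 = 98810491/(3648*(26699597/124)) - 368287 = (98810491/3648)*(124/26699597) - 368287 = 3063125221/24350032464 - 368287 = -8967797342943947/24350032464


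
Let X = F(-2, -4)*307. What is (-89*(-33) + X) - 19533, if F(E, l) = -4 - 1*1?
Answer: -18131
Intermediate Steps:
F(E, l) = -5 (F(E, l) = -4 - 1 = -5)
X = -1535 (X = -5*307 = -1535)
(-89*(-33) + X) - 19533 = (-89*(-33) - 1535) - 19533 = (2937 - 1535) - 19533 = 1402 - 19533 = -18131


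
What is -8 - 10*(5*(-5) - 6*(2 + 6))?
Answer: 722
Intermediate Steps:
-8 - 10*(5*(-5) - 6*(2 + 6)) = -8 - 10*(-25 - 6*8) = -8 - 10*(-25 - 48) = -8 - 10*(-73) = -8 + 730 = 722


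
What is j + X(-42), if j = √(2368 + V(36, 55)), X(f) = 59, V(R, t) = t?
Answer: 59 + √2423 ≈ 108.22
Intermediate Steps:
j = √2423 (j = √(2368 + 55) = √2423 ≈ 49.224)
j + X(-42) = √2423 + 59 = 59 + √2423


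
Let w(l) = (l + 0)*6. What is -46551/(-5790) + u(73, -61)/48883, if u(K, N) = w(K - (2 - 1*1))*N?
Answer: 707658151/94344190 ≈ 7.5008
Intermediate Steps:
w(l) = 6*l (w(l) = l*6 = 6*l)
u(K, N) = N*(-6 + 6*K) (u(K, N) = (6*(K - (2 - 1*1)))*N = (6*(K - (2 - 1)))*N = (6*(K - 1*1))*N = (6*(K - 1))*N = (6*(-1 + K))*N = (-6 + 6*K)*N = N*(-6 + 6*K))
-46551/(-5790) + u(73, -61)/48883 = -46551/(-5790) + (6*(-61)*(-1 + 73))/48883 = -46551*(-1/5790) + (6*(-61)*72)*(1/48883) = 15517/1930 - 26352*1/48883 = 15517/1930 - 26352/48883 = 707658151/94344190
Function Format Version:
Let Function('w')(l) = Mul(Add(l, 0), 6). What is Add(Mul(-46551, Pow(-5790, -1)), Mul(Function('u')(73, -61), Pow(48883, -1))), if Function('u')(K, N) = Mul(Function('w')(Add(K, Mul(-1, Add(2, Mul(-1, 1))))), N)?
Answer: Rational(707658151, 94344190) ≈ 7.5008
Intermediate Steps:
Function('w')(l) = Mul(6, l) (Function('w')(l) = Mul(l, 6) = Mul(6, l))
Function('u')(K, N) = Mul(N, Add(-6, Mul(6, K))) (Function('u')(K, N) = Mul(Mul(6, Add(K, Mul(-1, Add(2, Mul(-1, 1))))), N) = Mul(Mul(6, Add(K, Mul(-1, Add(2, -1)))), N) = Mul(Mul(6, Add(K, Mul(-1, 1))), N) = Mul(Mul(6, Add(K, -1)), N) = Mul(Mul(6, Add(-1, K)), N) = Mul(Add(-6, Mul(6, K)), N) = Mul(N, Add(-6, Mul(6, K))))
Add(Mul(-46551, Pow(-5790, -1)), Mul(Function('u')(73, -61), Pow(48883, -1))) = Add(Mul(-46551, Pow(-5790, -1)), Mul(Mul(6, -61, Add(-1, 73)), Pow(48883, -1))) = Add(Mul(-46551, Rational(-1, 5790)), Mul(Mul(6, -61, 72), Rational(1, 48883))) = Add(Rational(15517, 1930), Mul(-26352, Rational(1, 48883))) = Add(Rational(15517, 1930), Rational(-26352, 48883)) = Rational(707658151, 94344190)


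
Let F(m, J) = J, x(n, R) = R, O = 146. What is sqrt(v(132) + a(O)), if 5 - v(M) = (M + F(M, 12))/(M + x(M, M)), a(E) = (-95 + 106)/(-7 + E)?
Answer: 2*sqrt(2649757)/1529 ≈ 2.1292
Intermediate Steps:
a(E) = 11/(-7 + E)
v(M) = 5 - (12 + M)/(2*M) (v(M) = 5 - (M + 12)/(M + M) = 5 - (12 + M)/(2*M))
sqrt(v(132) + a(O)) = sqrt((9/2 - 6/132) + 11/(-7 + 146)) = sqrt((9/2 - 6*1/132) + 11/139) = sqrt((9/2 - 1/22) + 11*(1/139)) = sqrt(49/11 + 11/139) = sqrt(6932/1529) = 2*sqrt(2649757)/1529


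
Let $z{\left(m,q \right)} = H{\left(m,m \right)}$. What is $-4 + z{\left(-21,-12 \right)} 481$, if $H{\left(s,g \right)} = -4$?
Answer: $-1928$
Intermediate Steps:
$z{\left(m,q \right)} = -4$
$-4 + z{\left(-21,-12 \right)} 481 = -4 - 1924 = -1928$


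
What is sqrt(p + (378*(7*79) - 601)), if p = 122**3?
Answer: sqrt(2024281) ≈ 1422.8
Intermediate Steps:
p = 1815848
sqrt(p + (378*(7*79) - 601)) = sqrt(1815848 + (378*(7*79) - 601)) = sqrt(1815848 + (378*553 - 601)) = sqrt(1815848 + (209034 - 601)) = sqrt(1815848 + 208433) = sqrt(2024281)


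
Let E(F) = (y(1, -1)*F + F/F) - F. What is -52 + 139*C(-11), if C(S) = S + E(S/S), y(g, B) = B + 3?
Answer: -1303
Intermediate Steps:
y(g, B) = 3 + B
E(F) = 1 + F (E(F) = ((3 - 1)*F + F/F) - F = (2*F + 1) - F = (1 + 2*F) - F = 1 + F)
C(S) = 2 + S (C(S) = S + (1 + S/S) = S + (1 + 1) = S + 2 = 2 + S)
-52 + 139*C(-11) = -52 + 139*(2 - 11) = -52 + 139*(-9) = -52 - 1251 = -1303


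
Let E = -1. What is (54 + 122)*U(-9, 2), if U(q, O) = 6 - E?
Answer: 1232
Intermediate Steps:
U(q, O) = 7 (U(q, O) = 6 - 1*(-1) = 6 + 1 = 7)
(54 + 122)*U(-9, 2) = (54 + 122)*7 = 176*7 = 1232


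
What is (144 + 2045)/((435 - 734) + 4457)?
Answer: 199/378 ≈ 0.52645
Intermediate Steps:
(144 + 2045)/((435 - 734) + 4457) = 2189/(-299 + 4457) = 2189/4158 = 2189*(1/4158) = 199/378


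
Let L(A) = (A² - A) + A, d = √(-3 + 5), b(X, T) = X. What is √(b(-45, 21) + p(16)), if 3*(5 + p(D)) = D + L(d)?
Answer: 2*I*√11 ≈ 6.6332*I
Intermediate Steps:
d = √2 ≈ 1.4142
L(A) = A²
p(D) = -13/3 + D/3 (p(D) = -5 + (D + (√2)²)/3 = -5 + (D + 2)/3 = -5 + (2 + D)/3 = -5 + (⅔ + D/3) = -13/3 + D/3)
√(b(-45, 21) + p(16)) = √(-45 + (-13/3 + (⅓)*16)) = √(-45 + (-13/3 + 16/3)) = √(-45 + 1) = √(-44) = 2*I*√11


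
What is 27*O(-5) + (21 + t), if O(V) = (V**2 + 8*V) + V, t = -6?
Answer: -525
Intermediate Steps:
O(V) = V**2 + 9*V
27*O(-5) + (21 + t) = 27*(-5*(9 - 5)) + (21 - 6) = 27*(-5*4) + 15 = 27*(-20) + 15 = -540 + 15 = -525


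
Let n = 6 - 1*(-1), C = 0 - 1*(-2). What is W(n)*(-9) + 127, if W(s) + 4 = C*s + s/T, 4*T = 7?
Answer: 1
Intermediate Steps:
T = 7/4 (T = (¼)*7 = 7/4 ≈ 1.7500)
C = 2 (C = 0 + 2 = 2)
n = 7 (n = 6 + 1 = 7)
W(s) = -4 + 18*s/7 (W(s) = -4 + (2*s + s/(7/4)) = -4 + (2*s + s*(4/7)) = -4 + (2*s + 4*s/7) = -4 + 18*s/7)
W(n)*(-9) + 127 = (-4 + (18/7)*7)*(-9) + 127 = (-4 + 18)*(-9) + 127 = 14*(-9) + 127 = -126 + 127 = 1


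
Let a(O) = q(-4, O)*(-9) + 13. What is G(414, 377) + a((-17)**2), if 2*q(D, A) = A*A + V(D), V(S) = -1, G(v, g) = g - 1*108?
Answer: -375558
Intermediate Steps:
G(v, g) = -108 + g (G(v, g) = g - 108 = -108 + g)
q(D, A) = -1/2 + A**2/2 (q(D, A) = (A*A - 1)/2 = (A**2 - 1)/2 = (-1 + A**2)/2 = -1/2 + A**2/2)
a(O) = 35/2 - 9*O**2/2 (a(O) = (-1/2 + O**2/2)*(-9) + 13 = (9/2 - 9*O**2/2) + 13 = 35/2 - 9*O**2/2)
G(414, 377) + a((-17)**2) = (-108 + 377) + (35/2 - 9*((-17)**2)**2/2) = 269 + (35/2 - 9/2*289**2) = 269 + (35/2 - 9/2*83521) = 269 + (35/2 - 751689/2) = 269 - 375827 = -375558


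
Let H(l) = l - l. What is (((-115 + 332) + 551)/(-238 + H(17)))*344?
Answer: -132096/119 ≈ -1110.1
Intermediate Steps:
H(l) = 0
(((-115 + 332) + 551)/(-238 + H(17)))*344 = (((-115 + 332) + 551)/(-238 + 0))*344 = ((217 + 551)/(-238))*344 = (768*(-1/238))*344 = -384/119*344 = -132096/119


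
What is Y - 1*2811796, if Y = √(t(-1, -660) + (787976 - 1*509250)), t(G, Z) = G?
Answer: -2811796 + 5*√11149 ≈ -2.8113e+6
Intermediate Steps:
Y = 5*√11149 (Y = √(-1 + (787976 - 1*509250)) = √(-1 + (787976 - 509250)) = √(-1 + 278726) = √278725 = 5*√11149 ≈ 527.94)
Y - 1*2811796 = 5*√11149 - 1*2811796 = 5*√11149 - 2811796 = -2811796 + 5*√11149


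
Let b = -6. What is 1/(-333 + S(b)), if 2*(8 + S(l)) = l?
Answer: -1/344 ≈ -0.0029070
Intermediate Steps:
S(l) = -8 + l/2
1/(-333 + S(b)) = 1/(-333 + (-8 + (½)*(-6))) = 1/(-333 + (-8 - 3)) = 1/(-333 - 11) = 1/(-344) = -1/344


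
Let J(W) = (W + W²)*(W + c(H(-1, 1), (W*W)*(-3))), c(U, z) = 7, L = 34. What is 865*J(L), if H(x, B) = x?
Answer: 42203350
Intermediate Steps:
J(W) = (7 + W)*(W + W²) (J(W) = (W + W²)*(W + 7) = (W + W²)*(7 + W) = (7 + W)*(W + W²))
865*J(L) = 865*(34*(7 + 34² + 8*34)) = 865*(34*(7 + 1156 + 272)) = 865*(34*1435) = 865*48790 = 42203350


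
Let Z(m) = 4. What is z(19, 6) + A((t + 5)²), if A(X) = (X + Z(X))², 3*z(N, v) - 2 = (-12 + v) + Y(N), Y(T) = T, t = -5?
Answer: 21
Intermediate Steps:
z(N, v) = -10/3 + N/3 + v/3 (z(N, v) = ⅔ + ((-12 + v) + N)/3 = ⅔ + (-12 + N + v)/3 = ⅔ + (-4 + N/3 + v/3) = -10/3 + N/3 + v/3)
A(X) = (4 + X)² (A(X) = (X + 4)² = (4 + X)²)
z(19, 6) + A((t + 5)²) = (-10/3 + (⅓)*19 + (⅓)*6) + (4 + (-5 + 5)²)² = (-10/3 + 19/3 + 2) + (4 + 0²)² = 5 + (4 + 0)² = 5 + 4² = 5 + 16 = 21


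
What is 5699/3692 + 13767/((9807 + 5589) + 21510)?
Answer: 43525843/22709492 ≈ 1.9166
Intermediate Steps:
5699/3692 + 13767/((9807 + 5589) + 21510) = 5699*(1/3692) + 13767/(15396 + 21510) = 5699/3692 + 13767/36906 = 5699/3692 + 13767*(1/36906) = 5699/3692 + 4589/12302 = 43525843/22709492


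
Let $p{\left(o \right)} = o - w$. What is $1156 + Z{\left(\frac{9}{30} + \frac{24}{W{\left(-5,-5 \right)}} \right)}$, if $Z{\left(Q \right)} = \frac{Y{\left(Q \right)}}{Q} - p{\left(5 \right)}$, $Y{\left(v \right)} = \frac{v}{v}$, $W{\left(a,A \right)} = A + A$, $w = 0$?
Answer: $\frac{24161}{21} \approx 1150.5$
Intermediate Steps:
$W{\left(a,A \right)} = 2 A$
$Y{\left(v \right)} = 1$
$p{\left(o \right)} = o$ ($p{\left(o \right)} = o - 0 = o + 0 = o$)
$Z{\left(Q \right)} = -5 + \frac{1}{Q}$ ($Z{\left(Q \right)} = 1 \frac{1}{Q} - 5 = \frac{1}{Q} - 5 = -5 + \frac{1}{Q}$)
$1156 + Z{\left(\frac{9}{30} + \frac{24}{W{\left(-5,-5 \right)}} \right)} = 1156 - \left(5 - \frac{1}{\frac{9}{30} + \frac{24}{2 \left(-5\right)}}\right) = 1156 - \left(5 - \frac{1}{9 \cdot \frac{1}{30} + \frac{24}{-10}}\right) = 1156 - \left(5 - \frac{1}{\frac{3}{10} + 24 \left(- \frac{1}{10}\right)}\right) = 1156 - \left(5 - \frac{1}{\frac{3}{10} - \frac{12}{5}}\right) = 1156 - \left(5 - \frac{1}{- \frac{21}{10}}\right) = 1156 - \frac{115}{21} = \frac{24161}{21}$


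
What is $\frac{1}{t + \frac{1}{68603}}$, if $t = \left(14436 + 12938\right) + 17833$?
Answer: $\frac{68603}{3101335822} \approx 2.212 \cdot 10^{-5}$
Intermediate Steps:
$t = 45207$ ($t = 27374 + 17833 = 45207$)
$\frac{1}{t + \frac{1}{68603}} = \frac{1}{45207 + \frac{1}{68603}} = \frac{1}{\frac{3101335822}{68603}} = \frac{68603}{3101335822}$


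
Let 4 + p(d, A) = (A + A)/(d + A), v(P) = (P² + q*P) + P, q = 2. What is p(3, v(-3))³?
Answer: -64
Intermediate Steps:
v(P) = P² + 3*P (v(P) = (P² + 2*P) + P = P² + 3*P)
p(d, A) = -4 + 2*A/(A + d) (p(d, A) = -4 + (A + A)/(d + A) = -4 + (2*A)/(A + d) = -4 + 2*A/(A + d))
p(3, v(-3))³ = (2*(-(-3)*(3 - 3) - 2*3)/(-3*(3 - 3) + 3))³ = (2*(-(-3)*0 - 6)/(-3*0 + 3))³ = (2*(-1*0 - 6)/(0 + 3))³ = (2*(0 - 6)/3)³ = (2*(⅓)*(-6))³ = (-4)³ = -64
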